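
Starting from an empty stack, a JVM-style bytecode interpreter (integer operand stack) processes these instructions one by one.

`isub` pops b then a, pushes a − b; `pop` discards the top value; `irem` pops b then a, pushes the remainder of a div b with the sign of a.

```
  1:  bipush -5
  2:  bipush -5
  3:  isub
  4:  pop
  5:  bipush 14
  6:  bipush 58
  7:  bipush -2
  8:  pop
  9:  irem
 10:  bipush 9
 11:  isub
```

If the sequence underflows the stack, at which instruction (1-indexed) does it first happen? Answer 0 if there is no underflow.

0

bipush -5  [-5]
bipush -5  [-5, -5]
isub       [0]
pop        []
bipush 14  [14]
bipush 58  [14, 58]
bipush -2  [14, 58, -2]
pop        [14, 58]
irem       [14]
bipush 9   [14, 9]
isub       [5]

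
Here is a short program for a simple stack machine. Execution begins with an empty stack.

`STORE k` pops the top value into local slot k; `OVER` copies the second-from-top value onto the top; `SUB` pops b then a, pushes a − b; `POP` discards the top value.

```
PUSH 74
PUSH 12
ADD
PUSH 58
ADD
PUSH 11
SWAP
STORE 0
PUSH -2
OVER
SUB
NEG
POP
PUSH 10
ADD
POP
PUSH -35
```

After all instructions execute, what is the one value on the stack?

PUSH 74  -> [74]
PUSH 12  -> [74, 12]
ADD      -> [86]
PUSH 58  -> [86, 58]
ADD      -> [144]
PUSH 11  -> [144, 11]
SWAP     -> [11, 144]
STORE 0  -> [11]
PUSH -2  -> [11, -2]
OVER     -> [11, -2, 11]
SUB      -> [11, -13]
NEG      -> [11, 13]
POP      -> [11]
PUSH 10  -> [11, 10]
ADD      -> [21]
POP      -> []
PUSH -35 -> [-35]

-35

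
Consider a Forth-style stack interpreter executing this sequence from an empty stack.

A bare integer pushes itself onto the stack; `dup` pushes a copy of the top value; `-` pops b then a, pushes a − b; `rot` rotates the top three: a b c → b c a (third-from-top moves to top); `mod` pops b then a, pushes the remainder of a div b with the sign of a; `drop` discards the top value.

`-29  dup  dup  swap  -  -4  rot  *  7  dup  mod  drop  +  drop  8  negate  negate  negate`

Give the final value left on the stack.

-8

-29     [-29]
dup     [-29, -29]
dup     [-29, -29, -29]
swap    [-29, -29, -29]
-       [-29, 0]
-4      [-29, 0, -4]
rot     [0, -4, -29]
*       [0, 116]
7       [0, 116, 7]
dup     [0, 116, 7, 7]
mod     [0, 116, 0]
drop    [0, 116]
+       [116]
drop    []
8       [8]
negate  [-8]
negate  [8]
negate  [-8]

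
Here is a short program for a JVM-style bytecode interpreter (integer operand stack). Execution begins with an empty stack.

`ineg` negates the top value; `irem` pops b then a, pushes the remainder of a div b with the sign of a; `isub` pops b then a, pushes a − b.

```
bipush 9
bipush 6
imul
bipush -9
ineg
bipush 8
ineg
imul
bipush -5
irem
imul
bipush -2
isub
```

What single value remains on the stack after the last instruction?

bipush 9  : [9]
bipush 6  : [9, 6]
imul      : [54]
bipush -9 : [54, -9]
ineg      : [54, 9]
bipush 8  : [54, 9, 8]
ineg      : [54, 9, -8]
imul      : [54, -72]
bipush -5 : [54, -72, -5]
irem      : [54, -2]
imul      : [-108]
bipush -2 : [-108, -2]
isub      : [-106]

-106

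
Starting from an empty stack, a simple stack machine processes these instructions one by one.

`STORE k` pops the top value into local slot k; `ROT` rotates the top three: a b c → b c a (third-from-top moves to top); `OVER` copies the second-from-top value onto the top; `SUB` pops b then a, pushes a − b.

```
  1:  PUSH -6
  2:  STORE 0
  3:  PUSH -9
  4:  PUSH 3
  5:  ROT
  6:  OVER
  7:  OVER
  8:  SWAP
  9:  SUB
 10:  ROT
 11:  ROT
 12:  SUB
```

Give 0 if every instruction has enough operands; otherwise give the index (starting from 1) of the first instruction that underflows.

5

PUSH -6 → -6
STORE 0 → (empty)
PUSH -9 → -9
PUSH 3  → -9 3
ROT  — needs 3 operands, stack has 2 → underflow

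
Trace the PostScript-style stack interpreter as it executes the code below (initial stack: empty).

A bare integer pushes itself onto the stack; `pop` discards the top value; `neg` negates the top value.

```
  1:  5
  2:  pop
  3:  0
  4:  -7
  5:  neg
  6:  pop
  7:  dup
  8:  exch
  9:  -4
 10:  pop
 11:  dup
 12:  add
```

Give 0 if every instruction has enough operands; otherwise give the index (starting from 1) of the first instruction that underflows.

5    : [5]
pop  : []
0    : [0]
-7   : [0, -7]
neg  : [0, 7]
pop  : [0]
dup  : [0, 0]
exch : [0, 0]
-4   : [0, 0, -4]
pop  : [0, 0]
dup  : [0, 0, 0]
add  : [0, 0]

0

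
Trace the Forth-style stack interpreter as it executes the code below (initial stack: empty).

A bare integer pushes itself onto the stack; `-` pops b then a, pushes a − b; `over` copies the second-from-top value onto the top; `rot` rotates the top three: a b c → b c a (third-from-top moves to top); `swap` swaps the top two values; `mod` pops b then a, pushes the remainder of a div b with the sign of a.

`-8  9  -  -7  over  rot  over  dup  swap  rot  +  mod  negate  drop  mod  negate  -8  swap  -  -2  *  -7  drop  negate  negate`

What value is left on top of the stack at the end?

30

-8     : [-8]
9      : [-8, 9]
-      : [-17]
-7     : [-17, -7]
over   : [-17, -7, -17]
rot    : [-7, -17, -17]
over   : [-7, -17, -17, -17]
dup    : [-7, -17, -17, -17, -17]
swap   : [-7, -17, -17, -17, -17]
rot    : [-7, -17, -17, -17, -17]
+      : [-7, -17, -17, -34]
mod    : [-7, -17, -17]
negate : [-7, -17, 17]
drop   : [-7, -17]
mod    : [-7]
negate : [7]
-8     : [7, -8]
swap   : [-8, 7]
-      : [-15]
-2     : [-15, -2]
*      : [30]
-7     : [30, -7]
drop   : [30]
negate : [-30]
negate : [30]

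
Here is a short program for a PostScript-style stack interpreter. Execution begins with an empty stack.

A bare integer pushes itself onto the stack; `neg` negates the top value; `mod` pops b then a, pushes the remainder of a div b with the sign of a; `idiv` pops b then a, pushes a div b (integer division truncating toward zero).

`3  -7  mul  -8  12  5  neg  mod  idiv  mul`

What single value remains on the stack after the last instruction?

84

3    → [3]
-7   → [3, -7]
mul  → [-21]
-8   → [-21, -8]
12   → [-21, -8, 12]
5    → [-21, -8, 12, 5]
neg  → [-21, -8, 12, -5]
mod  → [-21, -8, 2]
idiv → [-21, -4]
mul  → [84]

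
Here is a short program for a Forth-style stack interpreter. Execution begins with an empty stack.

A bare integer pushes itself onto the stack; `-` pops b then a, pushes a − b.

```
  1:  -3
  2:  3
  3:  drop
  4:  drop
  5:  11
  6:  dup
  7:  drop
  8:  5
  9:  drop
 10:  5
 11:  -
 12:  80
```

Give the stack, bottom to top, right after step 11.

-3    [-3]
3     [-3, 3]
drop  [-3]
drop  []
11    [11]
dup   [11, 11]
drop  [11]
5     [11, 5]
drop  [11]
5     [11, 5]
-     [6]

[6]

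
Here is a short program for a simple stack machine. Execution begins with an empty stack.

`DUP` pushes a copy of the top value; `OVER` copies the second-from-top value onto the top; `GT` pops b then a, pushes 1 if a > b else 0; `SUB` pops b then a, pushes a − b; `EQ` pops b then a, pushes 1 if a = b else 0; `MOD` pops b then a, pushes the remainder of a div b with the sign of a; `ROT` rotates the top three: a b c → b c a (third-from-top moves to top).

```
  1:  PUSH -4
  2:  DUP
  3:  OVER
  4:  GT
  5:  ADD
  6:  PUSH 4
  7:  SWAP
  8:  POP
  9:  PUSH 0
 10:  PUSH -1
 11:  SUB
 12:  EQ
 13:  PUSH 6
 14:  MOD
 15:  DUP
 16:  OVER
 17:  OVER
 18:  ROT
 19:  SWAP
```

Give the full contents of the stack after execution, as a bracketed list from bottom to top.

[0, 0, 0, 0]

PUSH -4 → -4
DUP     → -4 -4
OVER    → -4 -4 -4
GT      → -4 0
ADD     → -4
PUSH 4  → -4 4
SWAP    → 4 -4
POP     → 4
PUSH 0  → 4 0
PUSH -1 → 4 0 -1
SUB     → 4 1
EQ      → 0
PUSH 6  → 0 6
MOD     → 0
DUP     → 0 0
OVER    → 0 0 0
OVER    → 0 0 0 0
ROT     → 0 0 0 0
SWAP    → 0 0 0 0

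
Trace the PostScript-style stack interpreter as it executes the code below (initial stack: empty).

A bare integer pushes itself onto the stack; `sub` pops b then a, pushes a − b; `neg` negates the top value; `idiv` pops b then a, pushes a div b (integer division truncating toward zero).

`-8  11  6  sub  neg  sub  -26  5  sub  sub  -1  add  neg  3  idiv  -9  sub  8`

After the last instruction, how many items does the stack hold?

-8   : -8
11   : -8 11
6    : -8 11 6
sub  : -8 5
neg  : -8 -5
sub  : -3
-26  : -3 -26
5    : -3 -26 5
sub  : -3 -31
sub  : 28
-1   : 28 -1
add  : 27
neg  : -27
3    : -27 3
idiv : -9
-9   : -9 -9
sub  : 0
8    : 0 8

2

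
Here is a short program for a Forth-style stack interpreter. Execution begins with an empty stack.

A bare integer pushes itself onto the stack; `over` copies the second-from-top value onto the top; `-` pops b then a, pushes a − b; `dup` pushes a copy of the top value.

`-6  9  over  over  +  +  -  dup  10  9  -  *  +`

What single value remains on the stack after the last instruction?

-6   : -6
9    : -6 9
over : -6 9 -6
over : -6 9 -6 9
+    : -6 9 3
+    : -6 12
-    : -18
dup  : -18 -18
10   : -18 -18 10
9    : -18 -18 10 9
-    : -18 -18 1
*    : -18 -18
+    : -36

-36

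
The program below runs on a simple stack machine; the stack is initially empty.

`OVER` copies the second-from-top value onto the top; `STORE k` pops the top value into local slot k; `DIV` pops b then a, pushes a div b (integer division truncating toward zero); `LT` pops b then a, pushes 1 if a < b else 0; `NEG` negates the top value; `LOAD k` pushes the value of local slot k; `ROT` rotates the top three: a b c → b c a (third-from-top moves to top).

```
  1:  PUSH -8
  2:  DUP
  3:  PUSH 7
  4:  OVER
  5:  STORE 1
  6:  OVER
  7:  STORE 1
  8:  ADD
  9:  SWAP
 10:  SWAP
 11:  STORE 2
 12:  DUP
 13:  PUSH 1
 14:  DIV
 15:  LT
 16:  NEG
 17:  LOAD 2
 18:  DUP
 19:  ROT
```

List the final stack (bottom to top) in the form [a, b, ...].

[-1, -1, 0]

PUSH -8  [-8]
DUP      [-8, -8]
PUSH 7   [-8, -8, 7]
OVER     [-8, -8, 7, -8]
STORE 1  [-8, -8, 7]
OVER     [-8, -8, 7, -8]
STORE 1  [-8, -8, 7]
ADD      [-8, -1]
SWAP     [-1, -8]
SWAP     [-8, -1]
STORE 2  [-8]
DUP      [-8, -8]
PUSH 1   [-8, -8, 1]
DIV      [-8, -8]
LT       [0]
NEG      [0]
LOAD 2   [0, -1]
DUP      [0, -1, -1]
ROT      [-1, -1, 0]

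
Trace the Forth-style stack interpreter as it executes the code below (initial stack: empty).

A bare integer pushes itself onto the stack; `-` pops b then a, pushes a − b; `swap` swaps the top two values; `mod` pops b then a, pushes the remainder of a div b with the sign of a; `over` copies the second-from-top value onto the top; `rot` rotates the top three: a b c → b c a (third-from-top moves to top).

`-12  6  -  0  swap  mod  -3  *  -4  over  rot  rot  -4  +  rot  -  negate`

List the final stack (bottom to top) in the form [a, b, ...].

-12     -12
6       -12 6
-       -18
0       -18 0
swap    0 -18
mod     0
-3      0 -3
*       0
-4      0 -4
over    0 -4 0
rot     -4 0 0
rot     0 0 -4
-4      0 0 -4 -4
+       0 0 -8
rot     0 -8 0
-       0 -8
negate  0 8

[0, 8]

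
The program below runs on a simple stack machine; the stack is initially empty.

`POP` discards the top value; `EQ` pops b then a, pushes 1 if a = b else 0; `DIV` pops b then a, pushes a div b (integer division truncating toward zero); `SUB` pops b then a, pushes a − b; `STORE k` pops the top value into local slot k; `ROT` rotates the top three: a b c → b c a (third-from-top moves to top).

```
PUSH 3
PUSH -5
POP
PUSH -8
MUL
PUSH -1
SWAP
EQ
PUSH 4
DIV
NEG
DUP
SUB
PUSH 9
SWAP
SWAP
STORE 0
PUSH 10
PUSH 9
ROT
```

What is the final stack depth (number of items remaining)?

3

PUSH 3  -> [3]
PUSH -5 -> [3, -5]
POP     -> [3]
PUSH -8 -> [3, -8]
MUL     -> [-24]
PUSH -1 -> [-24, -1]
SWAP    -> [-1, -24]
EQ      -> [0]
PUSH 4  -> [0, 4]
DIV     -> [0]
NEG     -> [0]
DUP     -> [0, 0]
SUB     -> [0]
PUSH 9  -> [0, 9]
SWAP    -> [9, 0]
SWAP    -> [0, 9]
STORE 0 -> [0]
PUSH 10 -> [0, 10]
PUSH 9  -> [0, 10, 9]
ROT     -> [10, 9, 0]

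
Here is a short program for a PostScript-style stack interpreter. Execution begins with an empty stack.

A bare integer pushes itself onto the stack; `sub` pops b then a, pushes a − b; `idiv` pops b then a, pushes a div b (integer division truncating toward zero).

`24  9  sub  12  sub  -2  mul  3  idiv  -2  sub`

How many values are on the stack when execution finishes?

24    [24]
9     [24, 9]
sub   [15]
12    [15, 12]
sub   [3]
-2    [3, -2]
mul   [-6]
3     [-6, 3]
idiv  [-2]
-2    [-2, -2]
sub   [0]

1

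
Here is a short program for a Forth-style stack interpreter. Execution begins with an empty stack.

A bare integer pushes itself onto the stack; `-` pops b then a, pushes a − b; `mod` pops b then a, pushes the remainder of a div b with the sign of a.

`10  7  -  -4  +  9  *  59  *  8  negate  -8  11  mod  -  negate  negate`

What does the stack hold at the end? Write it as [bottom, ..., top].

10     -> 10
7      -> 10 7
-      -> 3
-4     -> 3 -4
+      -> -1
9      -> -1 9
*      -> -9
59     -> -9 59
*      -> -531
8      -> -531 8
negate -> -531 -8
-8     -> -531 -8 -8
11     -> -531 -8 -8 11
mod    -> -531 -8 -8
-      -> -531 0
negate -> -531 0
negate -> -531 0

[-531, 0]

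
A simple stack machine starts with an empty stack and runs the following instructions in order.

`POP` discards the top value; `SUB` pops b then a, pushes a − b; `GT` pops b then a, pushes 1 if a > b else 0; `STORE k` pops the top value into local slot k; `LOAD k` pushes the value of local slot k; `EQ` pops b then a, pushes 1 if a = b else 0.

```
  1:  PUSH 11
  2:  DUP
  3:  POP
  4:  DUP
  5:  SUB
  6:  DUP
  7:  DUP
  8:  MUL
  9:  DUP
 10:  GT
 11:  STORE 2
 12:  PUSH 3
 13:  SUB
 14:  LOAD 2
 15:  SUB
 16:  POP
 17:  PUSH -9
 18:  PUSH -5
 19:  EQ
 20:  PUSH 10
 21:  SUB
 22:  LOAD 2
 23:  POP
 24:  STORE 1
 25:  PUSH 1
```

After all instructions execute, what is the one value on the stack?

PUSH 11 -> 11
DUP     -> 11 11
POP     -> 11
DUP     -> 11 11
SUB     -> 0
DUP     -> 0 0
DUP     -> 0 0 0
MUL     -> 0 0
DUP     -> 0 0 0
GT      -> 0 0
STORE 2 -> 0
PUSH 3  -> 0 3
SUB     -> -3
LOAD 2  -> -3 0
SUB     -> -3
POP     -> (empty)
PUSH -9 -> -9
PUSH -5 -> -9 -5
EQ      -> 0
PUSH 10 -> 0 10
SUB     -> -10
LOAD 2  -> -10 0
POP     -> -10
STORE 1 -> (empty)
PUSH 1  -> 1

1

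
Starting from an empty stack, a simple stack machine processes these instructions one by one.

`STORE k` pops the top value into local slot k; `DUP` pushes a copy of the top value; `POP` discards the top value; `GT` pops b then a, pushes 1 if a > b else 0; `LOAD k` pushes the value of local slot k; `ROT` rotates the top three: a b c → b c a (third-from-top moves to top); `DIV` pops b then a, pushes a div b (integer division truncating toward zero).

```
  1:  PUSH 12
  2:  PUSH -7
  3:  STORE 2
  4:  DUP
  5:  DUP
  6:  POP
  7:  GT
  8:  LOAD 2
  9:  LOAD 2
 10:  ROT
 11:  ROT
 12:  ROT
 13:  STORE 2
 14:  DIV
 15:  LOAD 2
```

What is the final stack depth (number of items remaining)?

PUSH 12 : 12
PUSH -7 : 12 -7
STORE 2 : 12
DUP     : 12 12
DUP     : 12 12 12
POP     : 12 12
GT      : 0
LOAD 2  : 0 -7
LOAD 2  : 0 -7 -7
ROT     : -7 -7 0
ROT     : -7 0 -7
ROT     : 0 -7 -7
STORE 2 : 0 -7
DIV     : 0
LOAD 2  : 0 -7

2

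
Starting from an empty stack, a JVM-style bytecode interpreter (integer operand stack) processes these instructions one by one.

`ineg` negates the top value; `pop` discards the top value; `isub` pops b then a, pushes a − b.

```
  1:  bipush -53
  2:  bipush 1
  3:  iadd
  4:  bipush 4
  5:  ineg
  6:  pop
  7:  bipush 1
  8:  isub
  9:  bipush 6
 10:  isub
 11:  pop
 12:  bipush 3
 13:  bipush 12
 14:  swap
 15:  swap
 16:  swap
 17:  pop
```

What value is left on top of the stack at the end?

bipush -53 : -53
bipush 1   : -53 1
iadd       : -52
bipush 4   : -52 4
ineg       : -52 -4
pop        : -52
bipush 1   : -52 1
isub       : -53
bipush 6   : -53 6
isub       : -59
pop        : (empty)
bipush 3   : 3
bipush 12  : 3 12
swap       : 12 3
swap       : 3 12
swap       : 12 3
pop        : 12

12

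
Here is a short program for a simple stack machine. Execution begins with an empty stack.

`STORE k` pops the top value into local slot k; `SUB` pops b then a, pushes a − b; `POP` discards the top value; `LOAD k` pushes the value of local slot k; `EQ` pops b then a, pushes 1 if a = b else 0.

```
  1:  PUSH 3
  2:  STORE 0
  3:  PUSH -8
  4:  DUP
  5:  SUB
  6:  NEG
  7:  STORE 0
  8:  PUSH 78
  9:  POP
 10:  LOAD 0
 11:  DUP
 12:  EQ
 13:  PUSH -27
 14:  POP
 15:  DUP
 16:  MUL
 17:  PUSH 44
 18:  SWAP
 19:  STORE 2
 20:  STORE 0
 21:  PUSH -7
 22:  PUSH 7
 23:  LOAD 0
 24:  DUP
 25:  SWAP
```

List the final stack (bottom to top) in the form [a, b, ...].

[-7, 7, 44, 44]

PUSH 3   -> [3]
STORE 0  -> []
PUSH -8  -> [-8]
DUP      -> [-8, -8]
SUB      -> [0]
NEG      -> [0]
STORE 0  -> []
PUSH 78  -> [78]
POP      -> []
LOAD 0   -> [0]
DUP      -> [0, 0]
EQ       -> [1]
PUSH -27 -> [1, -27]
POP      -> [1]
DUP      -> [1, 1]
MUL      -> [1]
PUSH 44  -> [1, 44]
SWAP     -> [44, 1]
STORE 2  -> [44]
STORE 0  -> []
PUSH -7  -> [-7]
PUSH 7   -> [-7, 7]
LOAD 0   -> [-7, 7, 44]
DUP      -> [-7, 7, 44, 44]
SWAP     -> [-7, 7, 44, 44]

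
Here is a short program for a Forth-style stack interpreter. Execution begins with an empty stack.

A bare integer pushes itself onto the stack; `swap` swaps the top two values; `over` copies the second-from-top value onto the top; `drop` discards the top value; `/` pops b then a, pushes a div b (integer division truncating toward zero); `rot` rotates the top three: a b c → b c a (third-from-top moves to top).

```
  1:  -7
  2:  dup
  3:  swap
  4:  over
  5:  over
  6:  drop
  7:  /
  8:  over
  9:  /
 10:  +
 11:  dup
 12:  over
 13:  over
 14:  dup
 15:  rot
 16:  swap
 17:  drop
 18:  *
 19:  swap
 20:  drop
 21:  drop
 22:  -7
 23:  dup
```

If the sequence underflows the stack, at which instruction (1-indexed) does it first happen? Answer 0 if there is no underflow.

-7   : -7
dup  : -7 -7
swap : -7 -7
over : -7 -7 -7
over : -7 -7 -7 -7
drop : -7 -7 -7
/    : -7 1
over : -7 1 -7
/    : -7 0
+    : -7
dup  : -7 -7
over : -7 -7 -7
over : -7 -7 -7 -7
dup  : -7 -7 -7 -7 -7
rot  : -7 -7 -7 -7 -7
swap : -7 -7 -7 -7 -7
drop : -7 -7 -7 -7
*    : -7 -7 49
swap : -7 49 -7
drop : -7 49
drop : -7
-7   : -7 -7
dup  : -7 -7 -7

0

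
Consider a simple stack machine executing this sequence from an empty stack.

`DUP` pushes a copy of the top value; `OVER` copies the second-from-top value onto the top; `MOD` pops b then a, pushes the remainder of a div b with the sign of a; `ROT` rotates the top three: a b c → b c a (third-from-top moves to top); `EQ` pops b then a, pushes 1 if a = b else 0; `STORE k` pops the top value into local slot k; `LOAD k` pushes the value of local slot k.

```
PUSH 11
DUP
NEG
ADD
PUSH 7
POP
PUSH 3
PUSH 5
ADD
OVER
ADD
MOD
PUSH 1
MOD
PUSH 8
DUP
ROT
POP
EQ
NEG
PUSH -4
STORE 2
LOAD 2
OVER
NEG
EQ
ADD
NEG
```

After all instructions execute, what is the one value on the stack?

1

PUSH 11 : [11]
DUP     : [11, 11]
NEG     : [11, -11]
ADD     : [0]
PUSH 7  : [0, 7]
POP     : [0]
PUSH 3  : [0, 3]
PUSH 5  : [0, 3, 5]
ADD     : [0, 8]
OVER    : [0, 8, 0]
ADD     : [0, 8]
MOD     : [0]
PUSH 1  : [0, 1]
MOD     : [0]
PUSH 8  : [0, 8]
DUP     : [0, 8, 8]
ROT     : [8, 8, 0]
POP     : [8, 8]
EQ      : [1]
NEG     : [-1]
PUSH -4 : [-1, -4]
STORE 2 : [-1]
LOAD 2  : [-1, -4]
OVER    : [-1, -4, -1]
NEG     : [-1, -4, 1]
EQ      : [-1, 0]
ADD     : [-1]
NEG     : [1]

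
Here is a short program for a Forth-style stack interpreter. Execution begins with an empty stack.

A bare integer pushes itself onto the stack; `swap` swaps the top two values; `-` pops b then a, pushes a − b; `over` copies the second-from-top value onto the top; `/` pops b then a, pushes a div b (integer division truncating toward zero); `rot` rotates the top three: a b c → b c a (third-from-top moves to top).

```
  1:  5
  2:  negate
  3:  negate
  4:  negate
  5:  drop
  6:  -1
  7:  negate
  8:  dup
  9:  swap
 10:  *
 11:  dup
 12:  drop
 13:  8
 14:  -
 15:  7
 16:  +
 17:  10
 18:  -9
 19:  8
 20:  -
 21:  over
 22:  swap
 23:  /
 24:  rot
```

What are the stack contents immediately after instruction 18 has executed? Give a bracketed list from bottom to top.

5      : [5]
negate : [-5]
negate : [5]
negate : [-5]
drop   : []
-1     : [-1]
negate : [1]
dup    : [1, 1]
swap   : [1, 1]
*      : [1]
dup    : [1, 1]
drop   : [1]
8      : [1, 8]
-      : [-7]
7      : [-7, 7]
+      : [0]
10     : [0, 10]
-9     : [0, 10, -9]

[0, 10, -9]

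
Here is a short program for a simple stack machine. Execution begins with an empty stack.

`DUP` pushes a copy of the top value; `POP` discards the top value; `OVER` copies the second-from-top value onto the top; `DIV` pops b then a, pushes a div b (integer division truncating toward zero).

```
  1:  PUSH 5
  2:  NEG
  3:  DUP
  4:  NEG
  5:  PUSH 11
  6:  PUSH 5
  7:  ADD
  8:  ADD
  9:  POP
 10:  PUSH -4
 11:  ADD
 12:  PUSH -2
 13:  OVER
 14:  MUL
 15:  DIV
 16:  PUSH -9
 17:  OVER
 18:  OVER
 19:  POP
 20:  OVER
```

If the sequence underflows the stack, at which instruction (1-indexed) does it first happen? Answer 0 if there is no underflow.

0

PUSH 5   5
NEG      -5
DUP      -5 -5
NEG      -5 5
PUSH 11  -5 5 11
PUSH 5   -5 5 11 5
ADD      -5 5 16
ADD      -5 21
POP      -5
PUSH -4  -5 -4
ADD      -9
PUSH -2  -9 -2
OVER     -9 -2 -9
MUL      -9 18
DIV      0
PUSH -9  0 -9
OVER     0 -9 0
OVER     0 -9 0 -9
POP      0 -9 0
OVER     0 -9 0 -9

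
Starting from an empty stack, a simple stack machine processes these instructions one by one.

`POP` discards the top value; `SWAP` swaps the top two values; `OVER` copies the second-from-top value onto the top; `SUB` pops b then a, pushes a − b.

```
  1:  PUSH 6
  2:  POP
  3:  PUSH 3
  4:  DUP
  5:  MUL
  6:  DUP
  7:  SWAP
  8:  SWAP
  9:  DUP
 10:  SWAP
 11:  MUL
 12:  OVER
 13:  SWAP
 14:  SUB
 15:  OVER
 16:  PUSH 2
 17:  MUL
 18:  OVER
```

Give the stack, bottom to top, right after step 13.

PUSH 6 → [6]
POP    → []
PUSH 3 → [3]
DUP    → [3, 3]
MUL    → [9]
DUP    → [9, 9]
SWAP   → [9, 9]
SWAP   → [9, 9]
DUP    → [9, 9, 9]
SWAP   → [9, 9, 9]
MUL    → [9, 81]
OVER   → [9, 81, 9]
SWAP   → [9, 9, 81]

[9, 9, 81]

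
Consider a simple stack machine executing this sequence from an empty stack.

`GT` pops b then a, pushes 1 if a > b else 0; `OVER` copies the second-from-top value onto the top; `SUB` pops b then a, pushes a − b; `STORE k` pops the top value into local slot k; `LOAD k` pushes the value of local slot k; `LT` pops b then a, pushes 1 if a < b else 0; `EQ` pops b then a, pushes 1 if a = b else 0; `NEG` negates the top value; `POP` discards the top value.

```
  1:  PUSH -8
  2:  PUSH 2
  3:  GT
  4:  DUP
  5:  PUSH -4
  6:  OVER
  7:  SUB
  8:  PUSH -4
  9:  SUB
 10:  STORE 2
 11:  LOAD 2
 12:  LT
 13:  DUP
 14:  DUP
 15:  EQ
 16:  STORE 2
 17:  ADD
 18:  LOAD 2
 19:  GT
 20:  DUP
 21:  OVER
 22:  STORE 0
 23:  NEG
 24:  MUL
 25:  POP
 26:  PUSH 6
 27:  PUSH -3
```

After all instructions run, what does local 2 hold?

1

PUSH -8  [-8]
PUSH 2   [-8, 2]
GT       [0]
DUP      [0, 0]
PUSH -4  [0, 0, -4]
OVER     [0, 0, -4, 0]
SUB      [0, 0, -4]
PUSH -4  [0, 0, -4, -4]
SUB      [0, 0, 0]
STORE 2  [0, 0]
LOAD 2   [0, 0, 0]
LT       [0, 0]
DUP      [0, 0, 0]
DUP      [0, 0, 0, 0]
EQ       [0, 0, 1]
STORE 2  [0, 0]
ADD      [0]
LOAD 2   [0, 1]
GT       [0]
DUP      [0, 0]
OVER     [0, 0, 0]
STORE 0  [0, 0]
NEG      [0, 0]
MUL      [0]
POP      []
PUSH 6   [6]
PUSH -3  [6, -3]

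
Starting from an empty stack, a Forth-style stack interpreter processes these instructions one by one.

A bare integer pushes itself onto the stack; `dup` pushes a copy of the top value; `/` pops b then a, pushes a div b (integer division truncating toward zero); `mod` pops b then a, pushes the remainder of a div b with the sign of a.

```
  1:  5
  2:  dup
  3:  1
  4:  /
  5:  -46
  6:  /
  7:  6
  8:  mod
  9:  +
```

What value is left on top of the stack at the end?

5   → [5]
dup → [5, 5]
1   → [5, 5, 1]
/   → [5, 5]
-46 → [5, 5, -46]
/   → [5, 0]
6   → [5, 0, 6]
mod → [5, 0]
+   → [5]

5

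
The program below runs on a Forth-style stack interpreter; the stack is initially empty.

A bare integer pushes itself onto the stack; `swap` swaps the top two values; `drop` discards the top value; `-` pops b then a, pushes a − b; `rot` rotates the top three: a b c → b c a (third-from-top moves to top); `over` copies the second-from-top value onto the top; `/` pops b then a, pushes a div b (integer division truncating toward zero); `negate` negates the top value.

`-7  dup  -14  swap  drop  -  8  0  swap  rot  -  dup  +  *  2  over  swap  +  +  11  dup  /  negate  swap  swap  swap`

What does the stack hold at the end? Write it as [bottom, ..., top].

-7     : [-7]
dup    : [-7, -7]
-14    : [-7, -7, -14]
swap   : [-7, -14, -7]
drop   : [-7, -14]
-      : [7]
8      : [7, 8]
0      : [7, 8, 0]
swap   : [7, 0, 8]
rot    : [0, 8, 7]
-      : [0, 1]
dup    : [0, 1, 1]
+      : [0, 2]
*      : [0]
2      : [0, 2]
over   : [0, 2, 0]
swap   : [0, 0, 2]
+      : [0, 2]
+      : [2]
11     : [2, 11]
dup    : [2, 11, 11]
/      : [2, 1]
negate : [2, -1]
swap   : [-1, 2]
swap   : [2, -1]
swap   : [-1, 2]

[-1, 2]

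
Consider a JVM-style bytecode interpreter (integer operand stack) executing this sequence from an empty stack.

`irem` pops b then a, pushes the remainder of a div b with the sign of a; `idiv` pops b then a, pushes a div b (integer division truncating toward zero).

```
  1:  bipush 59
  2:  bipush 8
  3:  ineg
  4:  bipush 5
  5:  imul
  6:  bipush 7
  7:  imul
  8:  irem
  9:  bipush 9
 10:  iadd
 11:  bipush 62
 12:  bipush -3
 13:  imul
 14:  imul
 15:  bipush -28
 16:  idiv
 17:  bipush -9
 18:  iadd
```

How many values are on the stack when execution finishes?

bipush 59  : 59
bipush 8   : 59 8
ineg       : 59 -8
bipush 5   : 59 -8 5
imul       : 59 -40
bipush 7   : 59 -40 7
imul       : 59 -280
irem       : 59
bipush 9   : 59 9
iadd       : 68
bipush 62  : 68 62
bipush -3  : 68 62 -3
imul       : 68 -186
imul       : -12648
bipush -28 : -12648 -28
idiv       : 451
bipush -9  : 451 -9
iadd       : 442

1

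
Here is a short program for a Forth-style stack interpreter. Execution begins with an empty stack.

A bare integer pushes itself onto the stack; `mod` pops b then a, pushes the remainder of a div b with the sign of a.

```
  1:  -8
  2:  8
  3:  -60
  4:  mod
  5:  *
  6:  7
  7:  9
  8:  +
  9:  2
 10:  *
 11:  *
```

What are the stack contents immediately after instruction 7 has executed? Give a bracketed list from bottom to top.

-8  : [-8]
8   : [-8, 8]
-60 : [-8, 8, -60]
mod : [-8, 8]
*   : [-64]
7   : [-64, 7]
9   : [-64, 7, 9]

[-64, 7, 9]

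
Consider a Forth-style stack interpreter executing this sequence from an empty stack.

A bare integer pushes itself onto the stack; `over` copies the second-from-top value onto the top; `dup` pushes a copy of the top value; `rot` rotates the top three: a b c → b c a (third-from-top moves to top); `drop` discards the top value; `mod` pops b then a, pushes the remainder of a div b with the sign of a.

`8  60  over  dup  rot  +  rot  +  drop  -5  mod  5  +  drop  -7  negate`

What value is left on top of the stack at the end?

8      : 8
60     : 8 60
over   : 8 60 8
dup    : 8 60 8 8
rot    : 8 8 8 60
+      : 8 8 68
rot    : 8 68 8
+      : 8 76
drop   : 8
-5     : 8 -5
mod    : 3
5      : 3 5
+      : 8
drop   : (empty)
-7     : -7
negate : 7

7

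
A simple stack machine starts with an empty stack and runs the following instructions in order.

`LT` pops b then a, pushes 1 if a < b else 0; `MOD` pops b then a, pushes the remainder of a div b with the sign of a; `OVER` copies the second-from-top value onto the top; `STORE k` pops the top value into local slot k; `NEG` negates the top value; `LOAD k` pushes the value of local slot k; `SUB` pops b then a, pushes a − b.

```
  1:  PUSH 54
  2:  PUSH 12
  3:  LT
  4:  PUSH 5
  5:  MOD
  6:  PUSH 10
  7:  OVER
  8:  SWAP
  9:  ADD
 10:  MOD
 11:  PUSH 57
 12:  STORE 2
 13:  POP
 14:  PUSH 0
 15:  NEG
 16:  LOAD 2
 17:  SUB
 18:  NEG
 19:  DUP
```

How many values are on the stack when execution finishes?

2

PUSH 54  54
PUSH 12  54 12
LT       0
PUSH 5   0 5
MOD      0
PUSH 10  0 10
OVER     0 10 0
SWAP     0 0 10
ADD      0 10
MOD      0
PUSH 57  0 57
STORE 2  0
POP      (empty)
PUSH 0   0
NEG      0
LOAD 2   0 57
SUB      -57
NEG      57
DUP      57 57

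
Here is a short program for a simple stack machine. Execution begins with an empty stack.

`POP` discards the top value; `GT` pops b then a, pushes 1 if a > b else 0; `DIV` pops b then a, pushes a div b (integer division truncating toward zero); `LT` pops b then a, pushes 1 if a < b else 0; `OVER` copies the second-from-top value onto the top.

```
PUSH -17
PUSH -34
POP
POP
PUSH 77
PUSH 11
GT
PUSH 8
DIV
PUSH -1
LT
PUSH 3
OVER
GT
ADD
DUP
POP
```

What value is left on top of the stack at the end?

1

PUSH -17  [-17]
PUSH -34  [-17, -34]
POP       [-17]
POP       []
PUSH 77   [77]
PUSH 11   [77, 11]
GT        [1]
PUSH 8    [1, 8]
DIV       [0]
PUSH -1   [0, -1]
LT        [0]
PUSH 3    [0, 3]
OVER      [0, 3, 0]
GT        [0, 1]
ADD       [1]
DUP       [1, 1]
POP       [1]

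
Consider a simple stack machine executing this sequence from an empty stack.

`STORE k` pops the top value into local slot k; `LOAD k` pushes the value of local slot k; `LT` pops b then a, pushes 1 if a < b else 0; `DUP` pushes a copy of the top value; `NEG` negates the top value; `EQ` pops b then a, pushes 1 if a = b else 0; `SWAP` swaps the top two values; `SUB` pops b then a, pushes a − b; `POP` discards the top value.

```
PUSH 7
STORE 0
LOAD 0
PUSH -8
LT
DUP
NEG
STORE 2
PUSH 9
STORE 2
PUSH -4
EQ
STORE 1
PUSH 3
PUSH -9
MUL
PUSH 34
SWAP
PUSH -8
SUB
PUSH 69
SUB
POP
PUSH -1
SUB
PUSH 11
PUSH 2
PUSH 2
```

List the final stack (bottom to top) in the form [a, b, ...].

[35, 11, 2, 2]

PUSH 7  -> 7
STORE 0 -> (empty)
LOAD 0  -> 7
PUSH -8 -> 7 -8
LT      -> 0
DUP     -> 0 0
NEG     -> 0 0
STORE 2 -> 0
PUSH 9  -> 0 9
STORE 2 -> 0
PUSH -4 -> 0 -4
EQ      -> 0
STORE 1 -> (empty)
PUSH 3  -> 3
PUSH -9 -> 3 -9
MUL     -> -27
PUSH 34 -> -27 34
SWAP    -> 34 -27
PUSH -8 -> 34 -27 -8
SUB     -> 34 -19
PUSH 69 -> 34 -19 69
SUB     -> 34 -88
POP     -> 34
PUSH -1 -> 34 -1
SUB     -> 35
PUSH 11 -> 35 11
PUSH 2  -> 35 11 2
PUSH 2  -> 35 11 2 2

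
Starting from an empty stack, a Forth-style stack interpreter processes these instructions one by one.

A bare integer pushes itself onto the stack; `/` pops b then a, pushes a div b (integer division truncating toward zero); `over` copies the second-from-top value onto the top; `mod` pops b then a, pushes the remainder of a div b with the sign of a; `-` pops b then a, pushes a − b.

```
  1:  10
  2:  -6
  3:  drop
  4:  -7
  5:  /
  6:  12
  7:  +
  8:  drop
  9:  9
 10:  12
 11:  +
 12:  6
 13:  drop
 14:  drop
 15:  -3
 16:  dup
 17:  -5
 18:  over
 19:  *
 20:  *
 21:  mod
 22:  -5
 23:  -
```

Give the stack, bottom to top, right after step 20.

10   : 10
-6   : 10 -6
drop : 10
-7   : 10 -7
/    : -1
12   : -1 12
+    : 11
drop : (empty)
9    : 9
12   : 9 12
+    : 21
6    : 21 6
drop : 21
drop : (empty)
-3   : -3
dup  : -3 -3
-5   : -3 -3 -5
over : -3 -3 -5 -3
*    : -3 -3 15
*    : -3 -45

[-3, -45]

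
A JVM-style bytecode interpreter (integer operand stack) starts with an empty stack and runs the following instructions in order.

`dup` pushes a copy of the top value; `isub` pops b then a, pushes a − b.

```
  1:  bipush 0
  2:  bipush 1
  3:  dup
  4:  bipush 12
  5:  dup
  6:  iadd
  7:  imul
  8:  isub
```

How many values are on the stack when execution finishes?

2

bipush 0   [0]
bipush 1   [0, 1]
dup        [0, 1, 1]
bipush 12  [0, 1, 1, 12]
dup        [0, 1, 1, 12, 12]
iadd       [0, 1, 1, 24]
imul       [0, 1, 24]
isub       [0, -23]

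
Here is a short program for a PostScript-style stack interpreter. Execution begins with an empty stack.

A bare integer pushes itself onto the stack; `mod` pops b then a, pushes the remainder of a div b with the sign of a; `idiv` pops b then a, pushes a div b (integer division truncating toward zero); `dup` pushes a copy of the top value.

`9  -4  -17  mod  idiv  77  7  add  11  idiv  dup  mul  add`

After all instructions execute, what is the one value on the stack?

9    → [9]
-4   → [9, -4]
-17  → [9, -4, -17]
mod  → [9, -4]
idiv → [-2]
77   → [-2, 77]
7    → [-2, 77, 7]
add  → [-2, 84]
11   → [-2, 84, 11]
idiv → [-2, 7]
dup  → [-2, 7, 7]
mul  → [-2, 49]
add  → [47]

47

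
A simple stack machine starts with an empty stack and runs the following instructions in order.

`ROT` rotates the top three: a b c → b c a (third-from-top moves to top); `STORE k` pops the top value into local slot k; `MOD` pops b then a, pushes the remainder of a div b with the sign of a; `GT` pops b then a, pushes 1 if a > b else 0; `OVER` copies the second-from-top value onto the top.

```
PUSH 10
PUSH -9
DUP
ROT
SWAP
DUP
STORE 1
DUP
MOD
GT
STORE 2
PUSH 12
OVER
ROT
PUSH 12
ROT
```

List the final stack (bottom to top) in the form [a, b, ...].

PUSH 10 : 10
PUSH -9 : 10 -9
DUP     : 10 -9 -9
ROT     : -9 -9 10
SWAP    : -9 10 -9
DUP     : -9 10 -9 -9
STORE 1 : -9 10 -9
DUP     : -9 10 -9 -9
MOD     : -9 10 0
GT      : -9 1
STORE 2 : -9
PUSH 12 : -9 12
OVER    : -9 12 -9
ROT     : 12 -9 -9
PUSH 12 : 12 -9 -9 12
ROT     : 12 -9 12 -9

[12, -9, 12, -9]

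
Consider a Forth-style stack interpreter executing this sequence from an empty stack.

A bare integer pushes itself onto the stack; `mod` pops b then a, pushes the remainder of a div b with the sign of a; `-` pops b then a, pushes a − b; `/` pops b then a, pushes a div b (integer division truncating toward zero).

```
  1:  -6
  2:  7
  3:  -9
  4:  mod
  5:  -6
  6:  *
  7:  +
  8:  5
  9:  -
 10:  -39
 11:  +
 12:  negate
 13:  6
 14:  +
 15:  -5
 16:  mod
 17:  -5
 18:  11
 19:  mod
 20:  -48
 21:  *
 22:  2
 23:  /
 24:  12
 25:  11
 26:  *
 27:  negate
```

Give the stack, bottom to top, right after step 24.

[3, 120, 12]

-6     -> [-6]
7      -> [-6, 7]
-9     -> [-6, 7, -9]
mod    -> [-6, 7]
-6     -> [-6, 7, -6]
*      -> [-6, -42]
+      -> [-48]
5      -> [-48, 5]
-      -> [-53]
-39    -> [-53, -39]
+      -> [-92]
negate -> [92]
6      -> [92, 6]
+      -> [98]
-5     -> [98, -5]
mod    -> [3]
-5     -> [3, -5]
11     -> [3, -5, 11]
mod    -> [3, -5]
-48    -> [3, -5, -48]
*      -> [3, 240]
2      -> [3, 240, 2]
/      -> [3, 120]
12     -> [3, 120, 12]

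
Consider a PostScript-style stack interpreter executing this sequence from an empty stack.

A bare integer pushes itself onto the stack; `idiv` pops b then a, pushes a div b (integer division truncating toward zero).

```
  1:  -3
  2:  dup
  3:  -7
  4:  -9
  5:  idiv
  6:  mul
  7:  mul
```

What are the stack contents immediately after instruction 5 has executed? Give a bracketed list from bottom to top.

[-3, -3, 0]

-3   → [-3]
dup  → [-3, -3]
-7   → [-3, -3, -7]
-9   → [-3, -3, -7, -9]
idiv → [-3, -3, 0]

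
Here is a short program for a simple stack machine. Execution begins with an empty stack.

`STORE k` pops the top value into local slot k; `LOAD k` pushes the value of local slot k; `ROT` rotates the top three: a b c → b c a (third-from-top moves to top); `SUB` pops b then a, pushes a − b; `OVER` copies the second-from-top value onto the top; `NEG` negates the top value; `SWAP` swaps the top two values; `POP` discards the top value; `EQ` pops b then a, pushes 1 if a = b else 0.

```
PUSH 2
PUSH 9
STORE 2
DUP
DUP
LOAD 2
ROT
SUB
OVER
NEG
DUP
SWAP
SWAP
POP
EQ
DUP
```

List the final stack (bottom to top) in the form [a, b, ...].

[2, 2, 0, 0]

PUSH 2   [2]
PUSH 9   [2, 9]
STORE 2  [2]
DUP      [2, 2]
DUP      [2, 2, 2]
LOAD 2   [2, 2, 2, 9]
ROT      [2, 2, 9, 2]
SUB      [2, 2, 7]
OVER     [2, 2, 7, 2]
NEG      [2, 2, 7, -2]
DUP      [2, 2, 7, -2, -2]
SWAP     [2, 2, 7, -2, -2]
SWAP     [2, 2, 7, -2, -2]
POP      [2, 2, 7, -2]
EQ       [2, 2, 0]
DUP      [2, 2, 0, 0]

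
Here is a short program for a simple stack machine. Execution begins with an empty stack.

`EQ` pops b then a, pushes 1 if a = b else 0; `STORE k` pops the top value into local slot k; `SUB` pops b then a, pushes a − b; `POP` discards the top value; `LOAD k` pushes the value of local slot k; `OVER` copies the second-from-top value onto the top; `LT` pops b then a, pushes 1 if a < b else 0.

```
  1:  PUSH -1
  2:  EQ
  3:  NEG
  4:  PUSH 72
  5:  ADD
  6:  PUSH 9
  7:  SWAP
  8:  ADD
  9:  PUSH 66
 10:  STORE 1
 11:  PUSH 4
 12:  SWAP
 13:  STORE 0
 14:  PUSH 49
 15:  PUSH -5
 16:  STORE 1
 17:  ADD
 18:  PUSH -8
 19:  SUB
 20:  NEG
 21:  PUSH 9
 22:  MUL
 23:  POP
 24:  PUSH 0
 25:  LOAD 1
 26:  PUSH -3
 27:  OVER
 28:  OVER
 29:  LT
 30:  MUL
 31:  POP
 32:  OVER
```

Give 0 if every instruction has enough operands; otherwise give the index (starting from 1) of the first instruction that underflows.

2

PUSH -1 -> [-1]
EQ  — needs 2 operands, stack has 1 → underflow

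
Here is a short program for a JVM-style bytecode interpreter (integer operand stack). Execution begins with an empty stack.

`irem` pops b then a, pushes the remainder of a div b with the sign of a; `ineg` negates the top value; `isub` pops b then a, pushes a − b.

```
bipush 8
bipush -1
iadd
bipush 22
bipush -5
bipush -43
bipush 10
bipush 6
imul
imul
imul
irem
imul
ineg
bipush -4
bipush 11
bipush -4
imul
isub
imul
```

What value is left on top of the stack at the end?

bipush 8   -> [8]
bipush -1  -> [8, -1]
iadd       -> [7]
bipush 22  -> [7, 22]
bipush -5  -> [7, 22, -5]
bipush -43 -> [7, 22, -5, -43]
bipush 10  -> [7, 22, -5, -43, 10]
bipush 6   -> [7, 22, -5, -43, 10, 6]
imul       -> [7, 22, -5, -43, 60]
imul       -> [7, 22, -5, -2580]
imul       -> [7, 22, 12900]
irem       -> [7, 22]
imul       -> [154]
ineg       -> [-154]
bipush -4  -> [-154, -4]
bipush 11  -> [-154, -4, 11]
bipush -4  -> [-154, -4, 11, -4]
imul       -> [-154, -4, -44]
isub       -> [-154, 40]
imul       -> [-6160]

-6160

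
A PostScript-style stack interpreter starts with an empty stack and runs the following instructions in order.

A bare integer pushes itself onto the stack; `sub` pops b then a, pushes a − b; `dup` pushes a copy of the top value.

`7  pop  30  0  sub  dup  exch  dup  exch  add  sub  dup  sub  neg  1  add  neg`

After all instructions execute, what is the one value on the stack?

-1

7    -> [7]
pop  -> []
30   -> [30]
0    -> [30, 0]
sub  -> [30]
dup  -> [30, 30]
exch -> [30, 30]
dup  -> [30, 30, 30]
exch -> [30, 30, 30]
add  -> [30, 60]
sub  -> [-30]
dup  -> [-30, -30]
sub  -> [0]
neg  -> [0]
1    -> [0, 1]
add  -> [1]
neg  -> [-1]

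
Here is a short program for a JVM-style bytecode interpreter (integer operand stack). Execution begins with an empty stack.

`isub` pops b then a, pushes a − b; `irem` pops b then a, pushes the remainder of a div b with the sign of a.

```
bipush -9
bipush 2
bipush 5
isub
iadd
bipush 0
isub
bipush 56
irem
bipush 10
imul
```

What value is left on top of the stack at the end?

-120

bipush -9 : -9
bipush 2  : -9 2
bipush 5  : -9 2 5
isub      : -9 -3
iadd      : -12
bipush 0  : -12 0
isub      : -12
bipush 56 : -12 56
irem      : -12
bipush 10 : -12 10
imul      : -120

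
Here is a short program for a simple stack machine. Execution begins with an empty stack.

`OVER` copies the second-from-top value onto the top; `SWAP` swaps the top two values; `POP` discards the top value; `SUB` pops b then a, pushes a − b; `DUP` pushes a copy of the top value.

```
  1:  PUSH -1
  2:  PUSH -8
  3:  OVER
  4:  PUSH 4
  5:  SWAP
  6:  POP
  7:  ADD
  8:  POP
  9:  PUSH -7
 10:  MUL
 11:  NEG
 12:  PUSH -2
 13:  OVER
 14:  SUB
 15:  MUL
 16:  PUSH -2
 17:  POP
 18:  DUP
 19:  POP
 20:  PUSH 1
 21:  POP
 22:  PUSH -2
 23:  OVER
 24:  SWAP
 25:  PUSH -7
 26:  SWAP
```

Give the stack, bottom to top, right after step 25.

PUSH -1 : -1
PUSH -8 : -1 -8
OVER    : -1 -8 -1
PUSH 4  : -1 -8 -1 4
SWAP    : -1 -8 4 -1
POP     : -1 -8 4
ADD     : -1 -4
POP     : -1
PUSH -7 : -1 -7
MUL     : 7
NEG     : -7
PUSH -2 : -7 -2
OVER    : -7 -2 -7
SUB     : -7 5
MUL     : -35
PUSH -2 : -35 -2
POP     : -35
DUP     : -35 -35
POP     : -35
PUSH 1  : -35 1
POP     : -35
PUSH -2 : -35 -2
OVER    : -35 -2 -35
SWAP    : -35 -35 -2
PUSH -7 : -35 -35 -2 -7

[-35, -35, -2, -7]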